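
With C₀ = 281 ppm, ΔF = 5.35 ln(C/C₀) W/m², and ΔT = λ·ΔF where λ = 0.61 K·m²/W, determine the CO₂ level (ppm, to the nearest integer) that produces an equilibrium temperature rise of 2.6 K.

C ≈ 623 ppm

Required forcing: ΔF = ΔT/λ = 2.6/0.61 = 4.2623 W/m².
Then ln(C/281) = ΔF/5.35 = 4.2623/5.35 = 0.79669.
So C = 281 × e^0.79669 = 281 × 2.21819 = 623.31 ppm.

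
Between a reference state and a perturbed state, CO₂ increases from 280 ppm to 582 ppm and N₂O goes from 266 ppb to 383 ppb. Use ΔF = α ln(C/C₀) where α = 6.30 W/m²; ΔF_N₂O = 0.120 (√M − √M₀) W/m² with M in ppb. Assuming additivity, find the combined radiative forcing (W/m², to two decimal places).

CO₂: 6.30 × ln(582/280) = 6.30 × ln(2.07857) = 6.30 × 0.73168 = 4.6096 W/m².
N₂O: 0.120 × (√383 − √266) = 0.120 × (19.5704 − 16.3095) = 0.120 × 3.2609 = 0.3913 W/m².
Total ΔF = 4.6096 + 0.3913 = 5.0009 W/m².

ΔF = 5.00 W/m²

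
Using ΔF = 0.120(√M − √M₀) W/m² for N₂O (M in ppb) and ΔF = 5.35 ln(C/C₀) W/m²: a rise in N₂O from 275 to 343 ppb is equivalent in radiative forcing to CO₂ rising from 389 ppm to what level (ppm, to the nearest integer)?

N₂O forcing: 0.120 × (√343 − √275) = 0.120 × (18.5203 − 16.5831) = 0.120 × 1.9372 = 0.23246 W/m².
Set 5.35 ln(C/389) = 0.23246: ln(C/389) = 0.23246/5.35 = 0.04345, so C = 389 × e^0.04345 = 389 × 1.04441 = 406.28 ppm.

C ≈ 406 ppm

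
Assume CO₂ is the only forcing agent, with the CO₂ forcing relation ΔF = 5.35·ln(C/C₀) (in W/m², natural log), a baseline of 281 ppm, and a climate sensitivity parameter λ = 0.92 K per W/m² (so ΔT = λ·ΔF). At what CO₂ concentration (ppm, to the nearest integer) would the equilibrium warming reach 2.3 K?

C ≈ 448 ppm

Required forcing: ΔF = ΔT/λ = 2.3/0.92 = 2.5000 W/m².
Then ln(C/281) = ΔF/5.35 = 2.5000/5.35 = 0.46729.
So C = 281 × e^0.46729 = 281 × 1.59566 = 448.38 ppm.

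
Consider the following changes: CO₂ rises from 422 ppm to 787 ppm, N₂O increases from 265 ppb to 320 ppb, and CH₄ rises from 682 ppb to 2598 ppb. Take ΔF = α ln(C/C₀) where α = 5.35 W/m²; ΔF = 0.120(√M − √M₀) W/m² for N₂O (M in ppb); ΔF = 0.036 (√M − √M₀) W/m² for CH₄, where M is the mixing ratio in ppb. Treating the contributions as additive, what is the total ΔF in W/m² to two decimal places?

ΔF = 4.42 W/m²

CO₂: 5.35 × ln(787/422) = 5.35 × ln(1.86493) = 5.35 × 0.62322 = 3.3342 W/m².
N₂O: 0.120 × (√320 − √265) = 0.120 × (17.8885 − 16.2788) = 0.120 × 1.6097 = 0.1932 W/m².
CH₄: 0.036 × (√2598 − √682) = 0.036 × (50.9706 − 26.1151) = 0.036 × 24.8555 = 0.8948 W/m².
Total ΔF = 3.3342 + 0.1932 + 0.8948 = 4.4222 W/m².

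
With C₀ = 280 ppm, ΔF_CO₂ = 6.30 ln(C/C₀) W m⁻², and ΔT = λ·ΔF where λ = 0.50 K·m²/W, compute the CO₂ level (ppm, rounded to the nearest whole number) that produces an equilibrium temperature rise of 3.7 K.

Required forcing: ΔF = ΔT/λ = 3.7/0.50 = 7.4000 W/m².
Then ln(C/280) = ΔF/6.30 = 7.4000/6.30 = 1.17460.
So C = 280 × e^1.17460 = 280 × 3.23685 = 906.32 ppm.

C ≈ 906 ppm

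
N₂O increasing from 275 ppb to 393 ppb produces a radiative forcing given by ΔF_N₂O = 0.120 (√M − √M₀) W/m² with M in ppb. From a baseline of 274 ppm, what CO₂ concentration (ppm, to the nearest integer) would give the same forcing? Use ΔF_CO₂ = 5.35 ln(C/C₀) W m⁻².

C ≈ 295 ppm

N₂O forcing: 0.120 × (√393 − √275) = 0.120 × (19.8242 − 16.5831) = 0.120 × 3.2411 = 0.38893 W/m².
Set 5.35 ln(C/274) = 0.38893: ln(C/274) = 0.38893/5.35 = 0.07270, so C = 274 × e^0.07270 = 274 × 1.07541 = 294.66 ppm.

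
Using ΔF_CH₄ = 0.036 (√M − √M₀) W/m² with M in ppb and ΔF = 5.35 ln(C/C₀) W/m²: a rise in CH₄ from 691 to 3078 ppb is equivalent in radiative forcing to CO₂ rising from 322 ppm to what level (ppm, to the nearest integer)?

CH₄ forcing: 0.036 × (√3078 − √691) = 0.036 × (55.4797 − 26.2869) = 0.036 × 29.1928 = 1.05094 W/m².
Set 5.35 ln(C/322) = 1.05094: ln(C/322) = 1.05094/5.35 = 0.19644, so C = 322 × e^0.19644 = 322 × 1.21706 = 391.89 ppm.

C ≈ 392 ppm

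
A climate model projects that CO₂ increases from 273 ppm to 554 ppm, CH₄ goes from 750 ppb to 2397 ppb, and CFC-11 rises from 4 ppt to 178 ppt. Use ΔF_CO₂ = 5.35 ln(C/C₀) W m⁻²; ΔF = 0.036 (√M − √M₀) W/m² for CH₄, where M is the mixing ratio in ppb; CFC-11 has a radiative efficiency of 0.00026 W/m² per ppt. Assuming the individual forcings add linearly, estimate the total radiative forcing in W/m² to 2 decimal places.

ΔF = 4.61 W/m²

CO₂: 5.35 × ln(554/273) = 5.35 × ln(2.02930) = 5.35 × 0.70769 = 3.7861 W/m².
CH₄: 0.036 × (√2397 − √750) = 0.036 × (48.9592 − 27.3861) = 0.036 × 21.5731 = 0.7766 W/m².
CFC-11: ΔF = 0.00026 × (178 − 4) = 0.00026 × 174 = 0.0452 W/m².
Total ΔF = 3.7861 + 0.7766 + 0.0452 = 4.6079 W/m².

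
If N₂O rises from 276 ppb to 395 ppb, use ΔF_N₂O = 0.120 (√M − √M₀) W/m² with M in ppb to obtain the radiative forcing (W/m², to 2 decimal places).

ΔF = 0.39 W/m²

N₂O: 0.120 × (√395 − √276) = 0.120 × (19.8746 − 16.6132) = 0.120 × 3.2614 = 0.3914 W/m².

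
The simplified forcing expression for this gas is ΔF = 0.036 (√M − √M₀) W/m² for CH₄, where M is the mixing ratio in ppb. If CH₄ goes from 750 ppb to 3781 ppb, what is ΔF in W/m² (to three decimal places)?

ΔF = 1.228 W/m²

CH₄: 0.036 × (√3781 − √750) = 0.036 × (61.4898 − 27.3861) = 0.036 × 34.1037 = 1.2277 W/m².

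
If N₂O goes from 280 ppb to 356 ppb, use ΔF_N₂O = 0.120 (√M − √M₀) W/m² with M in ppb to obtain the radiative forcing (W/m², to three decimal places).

N₂O: 0.120 × (√356 − √280) = 0.120 × (18.8680 − 16.7332) = 0.120 × 2.1348 = 0.2562 W/m².

ΔF = 0.256 W/m²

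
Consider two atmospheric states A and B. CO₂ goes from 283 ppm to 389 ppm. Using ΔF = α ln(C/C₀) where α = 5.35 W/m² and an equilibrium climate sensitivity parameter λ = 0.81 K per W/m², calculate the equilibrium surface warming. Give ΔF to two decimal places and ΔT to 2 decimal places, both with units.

CO₂: 5.35 × ln(389/283) = 5.35 × ln(1.37456) = 5.35 × 0.31813 = 1.7020 W/m².
ΔT = λ ΔF = 0.81 × 1.70 = 1.3770 K.

ΔF = 1.70 W/m²; ΔT = 1.38 K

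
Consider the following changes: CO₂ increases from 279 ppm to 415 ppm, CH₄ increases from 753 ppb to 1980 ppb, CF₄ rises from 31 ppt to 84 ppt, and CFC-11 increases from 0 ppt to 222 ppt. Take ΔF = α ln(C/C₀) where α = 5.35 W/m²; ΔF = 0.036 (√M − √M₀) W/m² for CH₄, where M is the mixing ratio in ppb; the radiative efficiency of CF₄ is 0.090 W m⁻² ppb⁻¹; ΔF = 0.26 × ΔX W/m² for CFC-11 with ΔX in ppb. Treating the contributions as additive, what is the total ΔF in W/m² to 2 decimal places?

ΔF = 2.80 W/m²

CO₂: 5.35 × ln(415/279) = 5.35 × ln(1.48746) = 5.35 × 0.39707 = 2.1243 W/m².
CH₄: 0.036 × (√1980 − √753) = 0.036 × (44.4972 − 27.4408) = 0.036 × 17.0564 = 0.6140 W/m².
CF₄: Δ = 84 − 31 = 53 ppt = 0.053 ppb; ΔF = 0.090 × 0.053 = 0.0048 W/m².
CFC-11: Δ = 222 − 0 = 222 ppt = 0.222 ppb; ΔF = 0.26 × 0.222 = 0.0577 W/m².
Total ΔF = 2.1243 + 0.6140 + 0.0048 + 0.0577 = 2.8008 W/m².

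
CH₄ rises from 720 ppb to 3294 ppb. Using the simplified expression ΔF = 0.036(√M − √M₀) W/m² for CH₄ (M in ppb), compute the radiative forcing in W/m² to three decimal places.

CH₄: 0.036 × (√3294 − √720) = 0.036 × (57.3934 − 26.8328) = 0.036 × 30.5606 = 1.1002 W/m².

ΔF = 1.100 W/m²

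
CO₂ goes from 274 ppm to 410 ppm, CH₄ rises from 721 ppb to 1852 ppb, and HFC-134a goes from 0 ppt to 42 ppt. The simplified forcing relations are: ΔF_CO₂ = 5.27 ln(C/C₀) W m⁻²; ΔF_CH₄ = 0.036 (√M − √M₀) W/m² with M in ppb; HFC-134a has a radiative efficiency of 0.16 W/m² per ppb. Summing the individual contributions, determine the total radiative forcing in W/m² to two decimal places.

CO₂: 5.27 × ln(410/274) = 5.27 × ln(1.49635) = 5.27 × 0.40303 = 2.1240 W/m².
CH₄: 0.036 × (√1852 − √721) = 0.036 × (43.0349 − 26.8514) = 0.036 × 16.1835 = 0.5826 W/m².
HFC-134a: Δ = 42 − 0 = 42 ppt = 0.042 ppb; ΔF = 0.16 × 0.042 = 0.0067 W/m².
Total ΔF = 2.1240 + 0.5826 + 0.0067 = 2.7133 W/m².

ΔF = 2.71 W/m²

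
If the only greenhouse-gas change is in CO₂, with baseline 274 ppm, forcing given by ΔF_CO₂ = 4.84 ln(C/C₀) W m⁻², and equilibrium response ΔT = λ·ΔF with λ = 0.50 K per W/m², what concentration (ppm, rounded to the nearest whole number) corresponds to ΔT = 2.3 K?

Required forcing: ΔF = ΔT/λ = 2.3/0.50 = 4.6000 W/m².
Then ln(C/274) = ΔF/4.84 = 4.6000/4.84 = 0.95041.
So C = 274 × e^0.95041 = 274 × 2.58677 = 708.77 ppm.

C ≈ 709 ppm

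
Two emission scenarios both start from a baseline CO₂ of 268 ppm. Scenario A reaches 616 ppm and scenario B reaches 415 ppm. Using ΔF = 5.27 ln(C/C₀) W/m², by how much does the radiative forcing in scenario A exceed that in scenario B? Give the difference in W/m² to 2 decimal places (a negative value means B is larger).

ΔF_A = 5.27 ln(616/268) = 5.27 × 0.83226 = 4.3860 W/m².
ΔF_B = 5.27 ln(415/268) = 5.27 × 0.43729 = 2.3045 W/m².
Difference: 4.3860 − 2.3045 = 2.0815 W/m².

ΔF_A − ΔF_B = 2.08 W/m²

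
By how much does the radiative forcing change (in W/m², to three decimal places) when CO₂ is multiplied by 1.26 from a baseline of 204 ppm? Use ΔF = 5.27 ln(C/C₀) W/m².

ΔF = 1.218 W/m²

Because the forcing depends only on the ratio C/C₀, the initial concentration does not enter.
ΔF = 5.27 × ln(1.26) = 5.27 × 0.23111 = 1.2179 W/m².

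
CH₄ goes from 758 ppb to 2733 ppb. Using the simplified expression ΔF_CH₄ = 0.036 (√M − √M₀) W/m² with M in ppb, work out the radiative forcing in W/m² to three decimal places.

CH₄: 0.036 × (√2733 − √758) = 0.036 × (52.2781 − 27.5318) = 0.036 × 24.7463 = 0.8909 W/m².

ΔF = 0.891 W/m²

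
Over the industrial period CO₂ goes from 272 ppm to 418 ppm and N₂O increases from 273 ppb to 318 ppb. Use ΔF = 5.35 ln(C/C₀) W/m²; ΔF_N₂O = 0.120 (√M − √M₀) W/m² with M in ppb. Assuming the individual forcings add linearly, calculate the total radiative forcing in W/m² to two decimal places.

ΔF = 2.46 W/m²

CO₂: 5.35 × ln(418/272) = 5.35 × ln(1.53676) = 5.35 × 0.42968 = 2.2988 W/m².
N₂O: 0.120 × (√318 − √273) = 0.120 × (17.8326 − 16.5227) = 0.120 × 1.3099 = 0.1572 W/m².
Total ΔF = 2.2988 + 0.1572 = 2.4560 W/m².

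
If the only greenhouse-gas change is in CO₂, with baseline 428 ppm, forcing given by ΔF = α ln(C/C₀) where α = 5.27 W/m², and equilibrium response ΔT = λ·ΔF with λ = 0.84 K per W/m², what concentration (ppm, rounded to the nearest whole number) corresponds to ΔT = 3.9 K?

C ≈ 1033 ppm

Required forcing: ΔF = ΔT/λ = 3.9/0.84 = 4.6429 W/m².
Then ln(C/428) = ΔF/5.27 = 4.6429/5.27 = 0.88101.
So C = 428 × e^0.88101 = 428 × 2.41334 = 1032.91 ppm.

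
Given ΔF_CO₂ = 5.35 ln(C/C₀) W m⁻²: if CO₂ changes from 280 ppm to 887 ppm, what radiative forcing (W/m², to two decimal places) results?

CO₂ absorption bands are partially saturated, so forcing scales with the logarithm of the concentration ratio.
CO₂: 5.35 × ln(887/280) = 5.35 × ln(3.16786) = 5.35 × 1.15306 = 6.1689 W/m².

ΔF = 6.17 W/m²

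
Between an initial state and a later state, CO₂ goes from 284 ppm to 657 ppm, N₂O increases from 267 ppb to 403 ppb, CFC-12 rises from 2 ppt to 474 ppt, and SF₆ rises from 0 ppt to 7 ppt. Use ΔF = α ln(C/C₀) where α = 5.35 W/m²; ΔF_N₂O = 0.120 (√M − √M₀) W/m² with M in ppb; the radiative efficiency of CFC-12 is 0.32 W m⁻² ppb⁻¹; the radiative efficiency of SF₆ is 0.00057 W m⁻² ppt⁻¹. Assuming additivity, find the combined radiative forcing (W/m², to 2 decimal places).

ΔF = 5.09 W/m²

CO₂: 5.35 × ln(657/284) = 5.35 × ln(2.31338) = 5.35 × 0.83871 = 4.4871 W/m².
N₂O: 0.120 × (√403 − √267) = 0.120 × (20.0749 − 16.3401) = 0.120 × 3.7348 = 0.4482 W/m².
CFC-12: Δ = 474 − 2 = 472 ppt = 0.472 ppb; ΔF = 0.32 × 0.472 = 0.1510 W/m².
SF₆: ΔF = 0.00057 × (7 − 0) = 0.00057 × 7 = 0.0040 W/m².
Total ΔF = 4.4871 + 0.4482 + 0.1510 + 0.0040 = 5.0903 W/m².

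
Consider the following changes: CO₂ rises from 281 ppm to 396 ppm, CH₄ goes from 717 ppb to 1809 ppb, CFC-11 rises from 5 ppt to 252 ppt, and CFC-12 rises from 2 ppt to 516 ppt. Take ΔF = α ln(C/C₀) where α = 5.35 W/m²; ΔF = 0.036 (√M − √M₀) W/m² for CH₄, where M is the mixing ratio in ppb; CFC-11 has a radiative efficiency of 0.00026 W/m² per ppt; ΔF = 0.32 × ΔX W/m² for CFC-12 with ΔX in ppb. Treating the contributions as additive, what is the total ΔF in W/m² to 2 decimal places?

ΔF = 2.63 W/m²

CO₂: 5.35 × ln(396/281) = 5.35 × ln(1.40925) = 5.35 × 0.34306 = 1.8354 W/m².
CH₄: 0.036 × (√1809 − √717) = 0.036 × (42.5323 − 26.7769) = 0.036 × 15.7554 = 0.5672 W/m².
CFC-11: ΔF = 0.00026 × (252 − 5) = 0.00026 × 247 = 0.0642 W/m².
CFC-12: Δ = 516 − 2 = 514 ppt = 0.514 ppb; ΔF = 0.32 × 0.514 = 0.1645 W/m².
Total ΔF = 1.8354 + 0.5672 + 0.0642 + 0.1645 = 2.6313 W/m².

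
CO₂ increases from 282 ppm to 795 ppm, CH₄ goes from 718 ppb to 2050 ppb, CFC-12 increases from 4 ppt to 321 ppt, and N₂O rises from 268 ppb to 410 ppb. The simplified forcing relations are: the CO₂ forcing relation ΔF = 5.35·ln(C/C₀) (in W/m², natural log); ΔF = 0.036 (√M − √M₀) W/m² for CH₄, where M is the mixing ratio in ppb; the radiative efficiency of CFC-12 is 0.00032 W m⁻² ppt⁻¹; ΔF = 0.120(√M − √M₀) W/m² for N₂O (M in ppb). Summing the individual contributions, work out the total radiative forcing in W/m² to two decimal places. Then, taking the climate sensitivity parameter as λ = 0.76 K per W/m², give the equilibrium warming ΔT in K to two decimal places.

ΔF = 6.78 W/m²; ΔT = 5.15 K

CO₂: 5.35 × ln(795/282) = 5.35 × ln(2.81915) = 5.35 × 1.03644 = 5.5450 W/m².
CH₄: 0.036 × (√2050 − √718) = 0.036 × (45.2769 − 26.7955) = 0.036 × 18.4814 = 0.6653 W/m².
CFC-12: ΔF = 0.00032 × (321 − 4) = 0.00032 × 317 = 0.1014 W/m².
N₂O: 0.120 × (√410 − √268) = 0.120 × (20.2485 − 16.3707) = 0.120 × 3.8778 = 0.4653 W/m².
Total ΔF = 5.5450 + 0.6653 + 0.1014 + 0.4653 = 6.7770 W/m².
ΔT = λ ΔF = 0.76 × 6.78 = 5.1528 K.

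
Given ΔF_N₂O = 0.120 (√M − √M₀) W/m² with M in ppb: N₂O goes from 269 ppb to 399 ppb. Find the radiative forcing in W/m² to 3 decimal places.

N₂O: 0.120 × (√399 − √269) = 0.120 × (19.9750 − 16.4012) = 0.120 × 3.5738 = 0.4289 W/m².

ΔF = 0.429 W/m²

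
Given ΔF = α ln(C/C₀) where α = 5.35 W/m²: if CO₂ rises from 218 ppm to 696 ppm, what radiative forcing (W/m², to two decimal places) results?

CO₂: 5.35 × ln(696/218) = 5.35 × ln(3.19266) = 5.35 × 1.16085 = 6.2105 W/m².

ΔF = 6.21 W/m²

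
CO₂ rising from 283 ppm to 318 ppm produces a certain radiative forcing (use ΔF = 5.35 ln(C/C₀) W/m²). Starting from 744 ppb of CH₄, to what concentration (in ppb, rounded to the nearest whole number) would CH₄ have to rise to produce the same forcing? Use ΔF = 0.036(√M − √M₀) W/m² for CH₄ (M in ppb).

M ≈ 1990 ppb

CO₂ forcing: 5.35 × ln(318/283) = 5.35 × 0.116604 = 0.62383 W/m².
Set 0.036(√M − √744) = 0.62383: √M = 0.62383/0.036 + √744 = 17.3286 + 27.2764 = 44.6050.
M = (44.6050)² = 1989.61 ppb.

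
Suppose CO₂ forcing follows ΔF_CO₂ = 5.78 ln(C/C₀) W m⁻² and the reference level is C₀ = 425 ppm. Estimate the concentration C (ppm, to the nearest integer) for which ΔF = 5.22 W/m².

C ≈ 1049 ppm

Set 5.78 ln(C/425) = 5.22, so ln(C/425) = 5.22/5.78 = 0.90311.
Then C/425 = e^0.90311 = 2.46726, giving C = 425 × 2.46726 = 1048.59 ppm.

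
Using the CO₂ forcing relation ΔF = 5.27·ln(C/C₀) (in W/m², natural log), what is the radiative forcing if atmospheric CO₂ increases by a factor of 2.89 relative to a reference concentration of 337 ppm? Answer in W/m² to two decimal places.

ΔF = 5.27 × ln(2.89) = 5.27 × 1.06126 = 5.5928 W/m².

ΔF = 5.59 W/m²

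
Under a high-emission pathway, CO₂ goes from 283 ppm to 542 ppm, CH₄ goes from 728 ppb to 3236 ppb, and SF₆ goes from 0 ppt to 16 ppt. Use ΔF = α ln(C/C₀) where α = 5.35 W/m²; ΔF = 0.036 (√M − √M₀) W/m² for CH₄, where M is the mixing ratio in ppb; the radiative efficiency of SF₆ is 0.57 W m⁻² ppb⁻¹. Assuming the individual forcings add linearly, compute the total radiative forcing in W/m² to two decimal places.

CO₂: 5.35 × ln(542/283) = 5.35 × ln(1.91519) = 5.35 × 0.64982 = 3.4765 W/m².
CH₄: 0.036 × (√3236 − √728) = 0.036 × (56.8859 − 26.9815) = 0.036 × 29.9044 = 1.0766 W/m².
SF₆: Δ = 16 − 0 = 16 ppt = 0.016 ppb; ΔF = 0.57 × 0.016 = 0.0091 W/m².
Total ΔF = 3.4765 + 1.0766 + 0.0091 = 4.5622 W/m².

ΔF = 4.56 W/m²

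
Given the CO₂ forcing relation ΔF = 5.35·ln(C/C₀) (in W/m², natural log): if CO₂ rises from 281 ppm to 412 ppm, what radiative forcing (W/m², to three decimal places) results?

CO₂: 5.35 × ln(412/281) = 5.35 × ln(1.46619) = 5.35 × 0.38267 = 2.0473 W/m².

ΔF = 2.047 W/m²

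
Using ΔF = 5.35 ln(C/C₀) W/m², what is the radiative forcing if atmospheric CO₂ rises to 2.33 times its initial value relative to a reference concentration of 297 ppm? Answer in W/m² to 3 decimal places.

ΔF = 4.525 W/m²

ΔF = 5.35 × ln(2.33) = 5.35 × 0.84587 = 4.5254 W/m².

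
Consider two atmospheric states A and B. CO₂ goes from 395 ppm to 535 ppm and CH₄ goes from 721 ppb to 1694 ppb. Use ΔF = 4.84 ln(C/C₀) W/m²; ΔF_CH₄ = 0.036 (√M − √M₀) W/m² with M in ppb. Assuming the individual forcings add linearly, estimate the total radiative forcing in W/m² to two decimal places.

ΔF = 1.98 W/m²

CO₂: 4.84 × ln(535/395) = 4.84 × ln(1.35443) = 4.84 × 0.30338 = 1.4684 W/m².
CH₄: 0.036 × (√1694 − √721) = 0.036 × (41.1582 − 26.8514) = 0.036 × 14.3068 = 0.5150 W/m².
Total ΔF = 1.4684 + 0.5150 = 1.9834 W/m².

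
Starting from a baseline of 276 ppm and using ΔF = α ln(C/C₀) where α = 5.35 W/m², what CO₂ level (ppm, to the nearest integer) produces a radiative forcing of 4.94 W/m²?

C ≈ 695 ppm

Set 5.35 ln(C/276) = 4.94, so ln(C/276) = 4.94/5.35 = 0.92336.
Then C/276 = e^0.92336 = 2.51774, giving C = 276 × 2.51774 = 694.90 ppm.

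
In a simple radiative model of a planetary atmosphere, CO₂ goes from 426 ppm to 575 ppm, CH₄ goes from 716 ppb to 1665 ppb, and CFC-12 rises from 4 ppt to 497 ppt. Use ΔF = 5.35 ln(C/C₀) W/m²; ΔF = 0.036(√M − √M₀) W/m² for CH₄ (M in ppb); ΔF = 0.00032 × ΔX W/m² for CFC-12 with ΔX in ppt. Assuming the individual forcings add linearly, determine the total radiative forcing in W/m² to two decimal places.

ΔF = 2.27 W/m²

CO₂: 5.35 × ln(575/426) = 5.35 × ln(1.34977) = 5.35 × 0.29993 = 1.6046 W/m².
CH₄: 0.036 × (√1665 − √716) = 0.036 × (40.8044 − 26.7582) = 0.036 × 14.0462 = 0.5057 W/m².
CFC-12: ΔF = 0.00032 × (497 − 4) = 0.00032 × 493 = 0.1578 W/m².
Total ΔF = 1.6046 + 0.5057 + 0.1578 = 2.2681 W/m².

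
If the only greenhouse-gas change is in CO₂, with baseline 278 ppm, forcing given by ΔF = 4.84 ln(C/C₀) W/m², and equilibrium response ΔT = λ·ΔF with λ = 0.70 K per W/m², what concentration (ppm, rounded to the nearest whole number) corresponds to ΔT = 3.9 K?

C ≈ 879 ppm

Required forcing: ΔF = ΔT/λ = 3.9/0.70 = 5.5714 W/m².
Then ln(C/278) = ΔF/4.84 = 5.5714/4.84 = 1.15112.
So C = 278 × e^1.15112 = 278 × 3.16173 = 878.96 ppm.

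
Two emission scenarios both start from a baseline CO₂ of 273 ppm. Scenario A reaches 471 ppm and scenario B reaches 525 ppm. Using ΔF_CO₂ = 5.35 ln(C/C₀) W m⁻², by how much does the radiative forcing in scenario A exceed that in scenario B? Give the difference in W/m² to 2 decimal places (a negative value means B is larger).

ΔF_A = 5.35 ln(471/273) = 5.35 × 0.54539 = 2.9178 W/m².
ΔF_B = 5.35 ln(525/273) = 5.35 × 0.65393 = 3.4985 W/m².
Difference: 2.9178 − 3.4985 = -0.5807 W/m².
(Equivalently, ΔF_A − ΔF_B = 5.35 ln(471/525) = 5.35 × -0.10854 = -0.5807 W/m².)

ΔF_A − ΔF_B = -0.58 W/m²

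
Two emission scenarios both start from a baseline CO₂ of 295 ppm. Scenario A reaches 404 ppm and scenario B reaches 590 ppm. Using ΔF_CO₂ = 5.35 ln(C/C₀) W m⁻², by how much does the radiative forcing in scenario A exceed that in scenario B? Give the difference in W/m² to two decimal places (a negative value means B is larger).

ΔF_A = 5.35 ln(404/295) = 5.35 × 0.31444 = 1.6823 W/m².
ΔF_B = 5.35 ln(590/295) = 5.35 × 0.69315 = 3.7084 W/m².
Difference: 1.6823 − 3.7084 = -2.0261 W/m².
(Equivalently, ΔF_A − ΔF_B = 5.35 ln(404/590) = 5.35 × -0.37871 = -2.0261 W/m².)

ΔF_A − ΔF_B = -2.03 W/m²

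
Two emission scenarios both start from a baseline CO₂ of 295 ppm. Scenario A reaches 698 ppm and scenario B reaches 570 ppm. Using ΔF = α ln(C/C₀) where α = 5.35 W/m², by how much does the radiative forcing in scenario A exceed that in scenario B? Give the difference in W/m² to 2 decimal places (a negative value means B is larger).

ΔF_A = 5.35 ln(698/295) = 5.35 × 0.86124 = 4.6076 W/m².
ΔF_B = 5.35 ln(570/295) = 5.35 × 0.65866 = 3.5238 W/m².
Difference: 4.6076 − 3.5238 = 1.0838 W/m².
(Equivalently, ΔF_A − ΔF_B = 5.35 ln(698/570) = 5.35 × 0.20258 = 1.0838 W/m².)

ΔF_A − ΔF_B = 1.08 W/m²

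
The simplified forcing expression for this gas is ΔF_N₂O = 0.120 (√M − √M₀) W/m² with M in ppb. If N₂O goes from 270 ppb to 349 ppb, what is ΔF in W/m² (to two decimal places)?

N₂O: 0.120 × (√349 − √270) = 0.120 × (18.6815 − 16.4317) = 0.120 × 2.2498 = 0.2700 W/m².

ΔF = 0.27 W/m²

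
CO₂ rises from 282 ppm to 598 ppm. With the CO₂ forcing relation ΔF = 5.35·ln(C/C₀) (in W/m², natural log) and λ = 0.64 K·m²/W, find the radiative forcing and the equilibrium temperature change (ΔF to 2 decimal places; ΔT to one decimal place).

CO₂: 5.35 × ln(598/282) = 5.35 × ln(2.12057) = 5.35 × 0.75168 = 4.0215 W/m².
ΔT = λ ΔF = 0.64 × 4.02 = 2.5728 K.

ΔF = 4.02 W/m²; ΔT = 2.6 K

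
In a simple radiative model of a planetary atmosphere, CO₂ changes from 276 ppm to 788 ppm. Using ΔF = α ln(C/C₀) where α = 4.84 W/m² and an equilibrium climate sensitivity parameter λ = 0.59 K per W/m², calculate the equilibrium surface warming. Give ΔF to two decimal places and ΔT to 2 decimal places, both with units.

ΔF = 5.08 W/m²; ΔT = 3.00 K

CO₂: 4.84 × ln(788/276) = 4.84 × ln(2.85507) = 4.84 × 1.04910 = 5.0776 W/m².
ΔT = λ ΔF = 0.59 × 5.08 = 2.9972 K.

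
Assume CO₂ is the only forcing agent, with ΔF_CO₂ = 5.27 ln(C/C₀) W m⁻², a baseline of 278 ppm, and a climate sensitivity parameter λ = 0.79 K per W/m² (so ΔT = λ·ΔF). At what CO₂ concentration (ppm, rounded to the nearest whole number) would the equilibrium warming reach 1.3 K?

C ≈ 380 ppm

Required forcing: ΔF = ΔT/λ = 1.3/0.79 = 1.6456 W/m².
Then ln(C/278) = ΔF/5.27 = 1.6456/5.27 = 0.31226.
So C = 278 × e^0.31226 = 278 × 1.36651 = 379.89 ppm.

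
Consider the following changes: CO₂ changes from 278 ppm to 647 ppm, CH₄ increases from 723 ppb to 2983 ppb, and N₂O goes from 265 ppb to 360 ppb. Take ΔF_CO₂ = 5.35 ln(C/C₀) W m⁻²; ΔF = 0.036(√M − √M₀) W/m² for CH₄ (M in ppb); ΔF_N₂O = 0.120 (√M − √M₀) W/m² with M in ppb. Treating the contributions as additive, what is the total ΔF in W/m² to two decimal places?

ΔF = 5.84 W/m²

CO₂: 5.35 × ln(647/278) = 5.35 × ln(2.32734) = 5.35 × 0.84473 = 4.5193 W/m².
CH₄: 0.036 × (√2983 − √723) = 0.036 × (54.6168 − 26.8887) = 0.036 × 27.7281 = 0.9982 W/m².
N₂O: 0.120 × (√360 − √265) = 0.120 × (18.9737 − 16.2788) = 0.120 × 2.6949 = 0.3234 W/m².
Total ΔF = 4.5193 + 0.9982 + 0.3234 = 5.8409 W/m².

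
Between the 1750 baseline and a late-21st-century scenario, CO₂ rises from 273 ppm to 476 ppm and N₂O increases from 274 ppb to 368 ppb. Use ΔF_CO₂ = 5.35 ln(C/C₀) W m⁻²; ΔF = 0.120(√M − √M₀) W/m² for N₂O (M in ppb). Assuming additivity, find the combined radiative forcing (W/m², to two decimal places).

ΔF = 3.29 W/m²

CO₂: 5.35 × ln(476/273) = 5.35 × ln(1.74359) = 5.35 × 0.55595 = 2.9743 W/m².
N₂O: 0.120 × (√368 − √274) = 0.120 × (19.1833 − 16.5529) = 0.120 × 2.6304 = 0.3156 W/m².
Total ΔF = 2.9743 + 0.3156 = 3.2899 W/m².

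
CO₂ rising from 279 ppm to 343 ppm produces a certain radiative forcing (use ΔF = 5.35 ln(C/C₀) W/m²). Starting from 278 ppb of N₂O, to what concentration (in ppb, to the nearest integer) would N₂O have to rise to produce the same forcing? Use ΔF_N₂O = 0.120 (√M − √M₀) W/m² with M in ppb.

CO₂ forcing: 5.35 × ln(343/279) = 5.35 × 0.206519 = 1.10488 W/m².
Set 0.120(√M − √278) = 1.10488: √M = 1.10488/0.120 + √278 = 9.2073 + 16.6733 = 25.8806.
M = (25.8806)² = 669.81 ppb.

M ≈ 670 ppb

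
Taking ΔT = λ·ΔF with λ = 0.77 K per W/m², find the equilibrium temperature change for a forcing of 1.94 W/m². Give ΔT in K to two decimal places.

ΔT = 1.49 K

ΔT = λ ΔF = 0.77 × 1.94 = 1.4938 K.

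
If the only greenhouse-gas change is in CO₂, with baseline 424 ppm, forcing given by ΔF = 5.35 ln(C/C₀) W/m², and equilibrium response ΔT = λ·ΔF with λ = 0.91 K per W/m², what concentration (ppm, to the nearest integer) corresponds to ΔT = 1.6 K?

C ≈ 589 ppm

Required forcing: ΔF = ΔT/λ = 1.6/0.91 = 1.7582 W/m².
Then ln(C/424) = ΔF/5.35 = 1.7582/5.35 = 0.32864.
So C = 424 × e^0.32864 = 424 × 1.38908 = 588.97 ppm.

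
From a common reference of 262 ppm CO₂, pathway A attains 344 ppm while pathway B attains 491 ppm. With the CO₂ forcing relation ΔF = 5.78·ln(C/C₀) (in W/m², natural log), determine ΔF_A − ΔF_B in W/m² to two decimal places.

ΔF_A = 5.78 ln(344/262) = 5.78 × 0.27230 = 1.5739 W/m².
ΔF_B = 5.78 ln(491/262) = 5.78 × 0.62810 = 3.6304 W/m².
Difference: 1.5739 − 3.6304 = -2.0565 W/m².

ΔF_A − ΔF_B = -2.06 W/m²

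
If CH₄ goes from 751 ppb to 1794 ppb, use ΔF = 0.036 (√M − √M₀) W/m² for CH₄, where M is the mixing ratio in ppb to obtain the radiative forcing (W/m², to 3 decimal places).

ΔF = 0.538 W/m²

CH₄: 0.036 × (√1794 − √751) = 0.036 × (42.3556 − 27.4044) = 0.036 × 14.9512 = 0.5382 W/m².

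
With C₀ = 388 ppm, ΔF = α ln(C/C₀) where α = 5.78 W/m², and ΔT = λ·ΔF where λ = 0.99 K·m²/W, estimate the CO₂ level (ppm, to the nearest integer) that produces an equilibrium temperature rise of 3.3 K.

Required forcing: ΔF = ΔT/λ = 3.3/0.99 = 3.3333 W/m².
Then ln(C/388) = ΔF/5.78 = 3.3333/5.78 = 0.57670.
So C = 388 × e^0.57670 = 388 × 1.78015 = 690.70 ppm.

C ≈ 691 ppm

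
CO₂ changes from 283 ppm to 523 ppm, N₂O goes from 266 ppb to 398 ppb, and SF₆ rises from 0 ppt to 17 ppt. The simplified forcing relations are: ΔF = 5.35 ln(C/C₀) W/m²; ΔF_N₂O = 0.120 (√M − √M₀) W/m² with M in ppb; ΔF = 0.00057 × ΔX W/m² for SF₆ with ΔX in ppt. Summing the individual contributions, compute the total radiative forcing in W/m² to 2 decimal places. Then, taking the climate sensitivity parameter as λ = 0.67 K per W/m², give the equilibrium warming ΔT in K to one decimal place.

CO₂: 5.35 × ln(523/283) = 5.35 × ln(1.84806) = 5.35 × 0.61414 = 3.2856 W/m².
N₂O: 0.120 × (√398 − √266) = 0.120 × (19.9499 − 16.3095) = 0.120 × 3.6404 = 0.4368 W/m².
SF₆: ΔF = 0.00057 × (17 − 0) = 0.00057 × 17 = 0.0097 W/m².
Total ΔF = 3.2856 + 0.4368 + 0.0097 = 3.7321 W/m².
ΔT = λ ΔF = 0.67 × 3.73 = 2.4991 K.

ΔF = 3.73 W/m²; ΔT = 2.5 K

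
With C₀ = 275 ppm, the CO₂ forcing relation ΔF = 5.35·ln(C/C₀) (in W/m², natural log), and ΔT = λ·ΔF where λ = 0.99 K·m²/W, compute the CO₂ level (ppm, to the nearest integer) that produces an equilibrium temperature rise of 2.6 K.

Required forcing: ΔF = ΔT/λ = 2.6/0.99 = 2.6263 W/m².
Then ln(C/275) = ΔF/5.35 = 2.6263/5.35 = 0.49090.
So C = 275 × e^0.49090 = 275 × 1.63379 = 449.29 ppm.

C ≈ 449 ppm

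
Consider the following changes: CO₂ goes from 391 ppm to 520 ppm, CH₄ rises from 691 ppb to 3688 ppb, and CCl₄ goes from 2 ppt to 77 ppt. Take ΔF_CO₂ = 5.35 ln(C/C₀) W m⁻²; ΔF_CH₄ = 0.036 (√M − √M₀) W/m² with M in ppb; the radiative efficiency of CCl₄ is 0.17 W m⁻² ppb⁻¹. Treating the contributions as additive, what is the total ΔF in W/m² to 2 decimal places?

ΔF = 2.78 W/m²

CO₂: 5.35 × ln(520/391) = 5.35 × ln(1.32992) = 5.35 × 0.28512 = 1.5254 W/m².
CH₄: 0.036 × (√3688 − √691) = 0.036 × (60.7289 − 26.2869) = 0.036 × 34.4420 = 1.2399 W/m².
CCl₄: Δ = 77 − 2 = 75 ppt = 0.075 ppb; ΔF = 0.17 × 0.075 = 0.0128 W/m².
Total ΔF = 1.5254 + 1.2399 + 0.0128 = 2.7781 W/m².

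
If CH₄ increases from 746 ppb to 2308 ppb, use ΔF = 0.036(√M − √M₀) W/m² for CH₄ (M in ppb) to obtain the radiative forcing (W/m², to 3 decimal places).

CH₄: 0.036 × (√2308 − √746) = 0.036 × (48.0416 − 27.3130) = 0.036 × 20.7286 = 0.7462 W/m².

ΔF = 0.746 W/m²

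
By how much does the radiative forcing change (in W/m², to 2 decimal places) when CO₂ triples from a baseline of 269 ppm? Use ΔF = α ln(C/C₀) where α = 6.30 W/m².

Because the forcing depends only on the ratio C/C₀, the initial concentration does not enter.
ΔF = 6.30 × ln(3) = 6.30 × 1.09861 = 6.9212 W/m².

ΔF = 6.92 W/m²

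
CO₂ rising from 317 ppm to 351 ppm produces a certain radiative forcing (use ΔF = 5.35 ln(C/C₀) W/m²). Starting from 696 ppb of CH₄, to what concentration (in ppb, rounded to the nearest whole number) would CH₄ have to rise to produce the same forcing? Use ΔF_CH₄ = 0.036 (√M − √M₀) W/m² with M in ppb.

M ≈ 1724 ppb

CO₂ forcing: 5.35 × ln(351/317) = 5.35 × 0.101884 = 0.54508 W/m².
Set 0.036(√M − √696) = 0.54508: √M = 0.54508/0.036 + √696 = 15.1411 + 26.3818 = 41.5229.
M = (41.5229)² = 1724.15 ppb.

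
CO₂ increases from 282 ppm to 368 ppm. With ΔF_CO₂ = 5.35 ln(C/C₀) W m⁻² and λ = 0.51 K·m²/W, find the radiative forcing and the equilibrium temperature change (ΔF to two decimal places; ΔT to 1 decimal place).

CO₂: 5.35 × ln(368/282) = 5.35 × ln(1.30496) = 5.35 × 0.26617 = 1.4240 W/m².
ΔT = λ ΔF = 0.51 × 1.42 = 0.7242 K.

ΔF = 1.42 W/m²; ΔT = 0.7 K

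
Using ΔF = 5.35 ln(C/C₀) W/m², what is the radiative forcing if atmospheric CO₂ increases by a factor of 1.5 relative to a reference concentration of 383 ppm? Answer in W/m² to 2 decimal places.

ΔF = 5.35 × ln(1.5) = 5.35 × 0.40547 = 2.1693 W/m².

ΔF = 2.17 W/m²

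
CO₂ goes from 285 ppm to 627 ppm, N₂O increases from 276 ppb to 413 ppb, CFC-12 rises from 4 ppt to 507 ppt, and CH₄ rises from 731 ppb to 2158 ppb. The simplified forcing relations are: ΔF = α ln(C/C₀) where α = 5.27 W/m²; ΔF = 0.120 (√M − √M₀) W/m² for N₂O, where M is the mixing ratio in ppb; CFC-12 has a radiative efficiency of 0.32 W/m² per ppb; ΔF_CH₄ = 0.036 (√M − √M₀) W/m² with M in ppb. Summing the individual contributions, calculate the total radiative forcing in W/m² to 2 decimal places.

CO₂: 5.27 × ln(627/285) = 5.27 × ln(2.20000) = 5.27 × 0.78846 = 4.1552 W/m².
N₂O: 0.120 × (√413 − √276) = 0.120 × (20.3224 − 16.6132) = 0.120 × 3.7092 = 0.4451 W/m².
CFC-12: Δ = 507 − 4 = 503 ppt = 0.503 ppb; ΔF = 0.32 × 0.503 = 0.1610 W/m².
CH₄: 0.036 × (√2158 − √731) = 0.036 × (46.4543 − 27.0370) = 0.036 × 19.4173 = 0.6990 W/m².
Total ΔF = 4.1552 + 0.4451 + 0.1610 + 0.6990 = 5.4603 W/m².

ΔF = 5.46 W/m²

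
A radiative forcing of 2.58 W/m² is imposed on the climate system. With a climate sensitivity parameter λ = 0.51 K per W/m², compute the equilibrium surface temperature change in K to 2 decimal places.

ΔT = 1.32 K

ΔT = λ ΔF = 0.51 × 2.58 = 1.3158 K.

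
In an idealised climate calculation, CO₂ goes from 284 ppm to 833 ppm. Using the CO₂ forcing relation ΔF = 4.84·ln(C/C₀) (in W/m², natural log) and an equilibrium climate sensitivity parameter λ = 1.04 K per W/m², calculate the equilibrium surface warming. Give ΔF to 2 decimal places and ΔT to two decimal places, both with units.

ΔF = 5.21 W/m²; ΔT = 5.42 K

CO₂: 4.84 × ln(833/284) = 4.84 × ln(2.93310) = 4.84 × 1.07606 = 5.2081 W/m².
ΔT = λ ΔF = 1.04 × 5.21 = 5.4184 K.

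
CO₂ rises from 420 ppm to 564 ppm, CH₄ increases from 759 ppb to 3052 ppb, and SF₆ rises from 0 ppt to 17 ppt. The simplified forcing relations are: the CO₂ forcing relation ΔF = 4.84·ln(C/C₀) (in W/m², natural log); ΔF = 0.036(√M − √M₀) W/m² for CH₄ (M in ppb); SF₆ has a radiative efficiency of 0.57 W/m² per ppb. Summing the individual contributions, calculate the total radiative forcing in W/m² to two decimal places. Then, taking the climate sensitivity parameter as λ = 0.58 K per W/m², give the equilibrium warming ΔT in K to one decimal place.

CO₂: 4.84 × ln(564/420) = 4.84 × ln(1.34286) = 4.84 × 0.29480 = 1.4268 W/m².
CH₄: 0.036 × (√3052 − √759) = 0.036 × (55.2449 − 27.5500) = 0.036 × 27.6949 = 0.9970 W/m².
SF₆: Δ = 17 − 0 = 17 ppt = 0.017 ppb; ΔF = 0.57 × 0.017 = 0.0097 W/m².
Total ΔF = 1.4268 + 0.9970 + 0.0097 = 2.4335 W/m².
ΔT = λ ΔF = 0.58 × 2.43 = 1.4094 K.

ΔF = 2.43 W/m²; ΔT = 1.4 K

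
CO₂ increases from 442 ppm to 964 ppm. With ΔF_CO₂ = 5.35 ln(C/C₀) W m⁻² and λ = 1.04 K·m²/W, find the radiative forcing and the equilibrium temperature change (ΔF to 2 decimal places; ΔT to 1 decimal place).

ΔF = 4.17 W/m²; ΔT = 4.3 K

CO₂: 5.35 × ln(964/442) = 5.35 × ln(2.18100) = 5.35 × 0.77978 = 4.1718 W/m².
ΔT = λ ΔF = 1.04 × 4.17 = 4.3368 K.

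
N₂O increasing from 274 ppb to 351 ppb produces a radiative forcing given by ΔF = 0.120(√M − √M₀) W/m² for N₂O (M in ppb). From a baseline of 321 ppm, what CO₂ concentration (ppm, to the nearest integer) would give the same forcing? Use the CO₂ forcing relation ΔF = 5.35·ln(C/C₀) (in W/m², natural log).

C ≈ 337 ppm

N₂O forcing: 0.120 × (√351 − √274) = 0.120 × (18.7350 − 16.5529) = 0.120 × 2.1821 = 0.26185 W/m².
Set 5.35 ln(C/321) = 0.26185: ln(C/321) = 0.26185/5.35 = 0.04894, so C = 321 × e^0.04894 = 321 × 1.05016 = 337.10 ppm.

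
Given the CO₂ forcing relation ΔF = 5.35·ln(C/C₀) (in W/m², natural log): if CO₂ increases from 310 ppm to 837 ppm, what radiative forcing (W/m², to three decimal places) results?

ΔF = 5.314 W/m²

CO₂ absorption bands are partially saturated, so forcing scales with the logarithm of the concentration ratio.
CO₂: 5.35 × ln(837/310) = 5.35 × ln(2.70000) = 5.35 × 0.99325 = 5.3139 W/m².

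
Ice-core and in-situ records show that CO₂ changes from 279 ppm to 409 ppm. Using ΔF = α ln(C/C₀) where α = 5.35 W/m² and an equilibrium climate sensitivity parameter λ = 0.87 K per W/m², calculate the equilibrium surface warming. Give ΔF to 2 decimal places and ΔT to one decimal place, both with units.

CO₂: 5.35 × ln(409/279) = 5.35 × ln(1.46595) = 5.35 × 0.38250 = 2.0464 W/m².
ΔT = λ ΔF = 0.87 × 2.05 = 1.7835 K.

ΔF = 2.05 W/m²; ΔT = 1.8 K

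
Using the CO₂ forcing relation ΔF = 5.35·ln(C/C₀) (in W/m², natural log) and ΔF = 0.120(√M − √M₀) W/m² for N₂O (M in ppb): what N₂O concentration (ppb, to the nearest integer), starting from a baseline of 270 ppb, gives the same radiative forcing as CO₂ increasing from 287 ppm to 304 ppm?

M ≈ 361 ppb

CO₂ forcing: 5.35 × ln(304/287) = 5.35 × 0.057545 = 0.30787 W/m².
Set 0.120(√M − √270) = 0.30787: √M = 0.30787/0.120 + √270 = 2.5656 + 16.4317 = 18.9973.
M = (18.9973)² = 360.90 ppb.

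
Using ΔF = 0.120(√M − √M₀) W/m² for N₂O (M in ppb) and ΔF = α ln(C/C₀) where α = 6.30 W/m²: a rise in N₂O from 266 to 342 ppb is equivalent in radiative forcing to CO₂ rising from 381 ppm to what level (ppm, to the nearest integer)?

C ≈ 397 ppm

N₂O forcing: 0.120 × (√342 − √266) = 0.120 × (18.4932 − 16.3095) = 0.120 × 2.1837 = 0.26204 W/m².
Set 6.30 ln(C/381) = 0.26204: ln(C/381) = 0.26204/6.30 = 0.04159, so C = 381 × e^0.04159 = 381 × 1.04247 = 397.18 ppm.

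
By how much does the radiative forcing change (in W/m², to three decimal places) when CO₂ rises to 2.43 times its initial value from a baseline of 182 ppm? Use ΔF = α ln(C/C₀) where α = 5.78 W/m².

ΔF = 5.132 W/m²

ΔF = 5.78 × ln(2.43) = 5.78 × 0.88789 = 5.1320 W/m².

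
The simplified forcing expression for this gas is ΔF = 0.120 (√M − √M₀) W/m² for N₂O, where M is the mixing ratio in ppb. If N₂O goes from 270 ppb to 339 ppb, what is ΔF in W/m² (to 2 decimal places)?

ΔF = 0.24 W/m²

N₂O: 0.120 × (√339 − √270) = 0.120 × (18.4120 − 16.4317) = 0.120 × 1.9803 = 0.2376 W/m².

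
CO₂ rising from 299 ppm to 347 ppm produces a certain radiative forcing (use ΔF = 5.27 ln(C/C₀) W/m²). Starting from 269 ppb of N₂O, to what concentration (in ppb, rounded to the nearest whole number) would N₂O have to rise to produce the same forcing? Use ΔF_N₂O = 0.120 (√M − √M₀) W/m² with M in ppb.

CO₂ forcing: 5.27 × ln(347/299) = 5.27 × 0.148881 = 0.78460 W/m².
Set 0.120(√M − √269) = 0.78460: √M = 0.78460/0.120 + √269 = 6.5383 + 16.4012 = 22.9395.
M = (22.9395)² = 526.22 ppb.

M ≈ 526 ppb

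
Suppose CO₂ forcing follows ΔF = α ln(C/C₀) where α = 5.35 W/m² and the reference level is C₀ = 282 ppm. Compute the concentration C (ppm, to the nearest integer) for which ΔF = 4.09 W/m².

Set 5.35 ln(C/282) = 4.09, so ln(C/282) = 4.09/5.35 = 0.76449.
Then C/282 = e^0.76449 = 2.14790, giving C = 282 × 2.14790 = 605.71 ppm.

C ≈ 606 ppm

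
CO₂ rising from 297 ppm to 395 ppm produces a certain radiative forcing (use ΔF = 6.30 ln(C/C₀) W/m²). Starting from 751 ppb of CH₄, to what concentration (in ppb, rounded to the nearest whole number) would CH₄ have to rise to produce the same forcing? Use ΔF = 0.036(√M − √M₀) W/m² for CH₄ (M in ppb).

M ≈ 5976 ppb

CO₂ forcing: 6.30 × ln(395/297) = 6.30 × 0.285154 = 1.79647 W/m².
Set 0.036(√M − √751) = 1.79647: √M = 1.79647/0.036 + √751 = 49.9019 + 27.4044 = 77.3063.
M = (77.3063)² = 5976.26 ppb.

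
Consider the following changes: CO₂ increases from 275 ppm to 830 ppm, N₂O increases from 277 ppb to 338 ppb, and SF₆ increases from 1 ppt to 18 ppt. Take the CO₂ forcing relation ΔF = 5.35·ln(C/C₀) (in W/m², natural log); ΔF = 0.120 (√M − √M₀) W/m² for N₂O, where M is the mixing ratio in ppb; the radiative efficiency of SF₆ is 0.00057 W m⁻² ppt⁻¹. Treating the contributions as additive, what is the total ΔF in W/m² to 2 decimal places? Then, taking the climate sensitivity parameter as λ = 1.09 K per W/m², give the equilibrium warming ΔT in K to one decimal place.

ΔF = 6.13 W/m²; ΔT = 6.7 K

CO₂: 5.35 × ln(830/275) = 5.35 × ln(3.01818) = 5.35 × 1.10465 = 5.9099 W/m².
N₂O: 0.120 × (√338 − √277) = 0.120 × (18.3848 − 16.6433) = 0.120 × 1.7415 = 0.2090 W/m².
SF₆: ΔF = 0.00057 × (18 − 1) = 0.00057 × 17 = 0.0097 W/m².
Total ΔF = 5.9099 + 0.2090 + 0.0097 = 6.1286 W/m².
ΔT = λ ΔF = 1.09 × 6.13 = 6.6817 K.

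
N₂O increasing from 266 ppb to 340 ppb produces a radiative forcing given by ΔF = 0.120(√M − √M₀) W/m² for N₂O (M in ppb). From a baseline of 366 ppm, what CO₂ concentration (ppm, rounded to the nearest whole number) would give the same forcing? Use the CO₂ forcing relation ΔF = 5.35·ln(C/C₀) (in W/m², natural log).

C ≈ 384 ppm

N₂O forcing: 0.120 × (√340 − √266) = 0.120 × (18.4391 − 16.3095) = 0.120 × 2.1296 = 0.25555 W/m².
Set 5.35 ln(C/366) = 0.25555: ln(C/366) = 0.25555/5.35 = 0.04777, so C = 366 × e^0.04777 = 366 × 1.04893 = 383.91 ppm.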